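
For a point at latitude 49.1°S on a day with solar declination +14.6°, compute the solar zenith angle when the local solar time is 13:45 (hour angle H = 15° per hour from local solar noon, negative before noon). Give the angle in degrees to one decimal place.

Hour angle H = 15° × (13.75 − 12) = 26.25°.
cos θ_z = sin(-49.1°) sin(14.6°) + cos(-49.1°) cos(14.6°) cos(26.25°) = -0.1905 + 0.5683 = 0.3778.
θ_z = arccos(0.3778) = 67.80°.

67.8°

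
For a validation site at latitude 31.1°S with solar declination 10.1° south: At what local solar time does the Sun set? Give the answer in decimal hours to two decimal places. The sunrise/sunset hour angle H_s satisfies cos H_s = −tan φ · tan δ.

18.41 h

−tan φ tan δ = −(-0.6032)(-0.1781) = -0.1074; H_s = arccos(-0.1074) = 96.17°.
Sunset is at 12 + H_s/15 = 12 + 6.411 = 18.411 h local solar time.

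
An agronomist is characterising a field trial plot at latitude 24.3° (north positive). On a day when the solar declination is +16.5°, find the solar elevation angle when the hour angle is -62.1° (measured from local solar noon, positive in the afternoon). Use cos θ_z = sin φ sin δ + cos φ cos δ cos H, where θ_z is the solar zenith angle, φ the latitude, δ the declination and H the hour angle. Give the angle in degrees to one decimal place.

31.7°

With φ = 24.3°, δ = 16.5°, H = -62.10°: sin φ sin δ = 0.1169, cos φ cos δ cos H = 0.4089, so cos θ_z = 0.5258.
θ_z = arccos(0.5258) = 58.28°, so the elevation is 90° − 58.28° = 31.72°.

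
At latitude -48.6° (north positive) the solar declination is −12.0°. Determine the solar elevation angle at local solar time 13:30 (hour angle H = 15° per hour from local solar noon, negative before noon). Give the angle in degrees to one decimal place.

Hour angle H = 15° × (13.5 − 12) = 22.50°.
cos θ_z = sin(-48.6°) sin(-12.0°) + cos(-48.6°) cos(-12.0°) cos(22.50°) = 0.1560 + 0.5976 = 0.7536.
θ_z = arccos(0.7536) = 41.10°, so the elevation is 90° − 41.10° = 48.90°.

48.9°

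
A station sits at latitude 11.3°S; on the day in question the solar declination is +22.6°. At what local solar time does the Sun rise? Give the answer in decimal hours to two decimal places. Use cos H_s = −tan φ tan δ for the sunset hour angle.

−tan φ tan δ = −(-0.1998)(0.4163) = 0.0832; H_s = arccos(0.0832) = 85.23°.
Sunrise is at 12 − H_s/15 = 12 − 5.682 = 6.318 h local solar time.

6.32 h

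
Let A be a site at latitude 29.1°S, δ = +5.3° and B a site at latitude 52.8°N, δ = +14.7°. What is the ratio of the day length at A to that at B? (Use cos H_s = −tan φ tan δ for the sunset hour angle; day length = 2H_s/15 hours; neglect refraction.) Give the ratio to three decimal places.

A: H_s = arccos(−tan -29.1° · tan 5.3°) = 87.04°, so 2H_s/15 = 11.6053 h.
B: H_s = arccos(−tan 52.8° · tan 14.7°) = 110.22°, so 2H_s/15 = 14.6960 h.
Ratio A/B = 11.6053 / 14.6960 = 0.7897.

0.790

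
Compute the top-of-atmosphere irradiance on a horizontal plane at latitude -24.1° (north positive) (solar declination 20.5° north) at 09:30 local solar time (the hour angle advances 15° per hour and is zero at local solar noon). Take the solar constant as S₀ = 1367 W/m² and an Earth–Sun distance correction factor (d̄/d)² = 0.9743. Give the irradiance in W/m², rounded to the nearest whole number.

713 W/m²

Hour angle H = 15° × (9.5 − 12) = -37.50°.
cos θ_z = sin φ sin δ + cos φ cos δ cos H = (-0.4083)(0.3502) + (0.9128)(0.9367)(0.7934) = 0.5354.
Top-of-atmosphere irradiance = S₀ (d̄/d)² cos θ_z = 1367 × 0.9743 × 0.5354 = 713.08 W/m².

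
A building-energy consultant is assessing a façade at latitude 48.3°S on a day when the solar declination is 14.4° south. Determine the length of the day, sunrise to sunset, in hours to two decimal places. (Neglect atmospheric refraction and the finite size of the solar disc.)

The sunset hour angle satisfies cos H_s = −tan φ tan δ = -0.2882, giving H_s = 106.75°.
Day length = 2 H_s / 15° h⁻¹ = 213.50° / 15 = 14.233 h.

14.23 hours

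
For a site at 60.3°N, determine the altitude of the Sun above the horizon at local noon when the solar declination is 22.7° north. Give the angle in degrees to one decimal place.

At local solar noon the hour angle is zero, so the elevation is 90° − |φ − δ| = 90° − |60.3° − (22.7°)| = 90° − 37.6° = 52.4°.

52.4°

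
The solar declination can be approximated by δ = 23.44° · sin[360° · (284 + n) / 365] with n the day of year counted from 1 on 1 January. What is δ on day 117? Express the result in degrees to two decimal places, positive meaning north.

+13.61°

360 × (284 + 117) / 365 = 395.507°; sin(395.507°) = 0.5808.
δ = 23.44 × 0.5808 = 13.614° ≈ +13.61°.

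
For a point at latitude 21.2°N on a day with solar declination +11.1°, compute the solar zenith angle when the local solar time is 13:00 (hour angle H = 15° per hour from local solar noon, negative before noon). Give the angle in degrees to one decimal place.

Hour angle H = 15° × (13 − 12) = 15.00°.
cos θ_z = sin φ sin δ + cos φ cos δ cos H = (0.3616)(0.1925) + (0.9323)(0.9813)(0.9659) = 0.9533.
θ_z = arccos(0.9533) = 17.58°.

17.6°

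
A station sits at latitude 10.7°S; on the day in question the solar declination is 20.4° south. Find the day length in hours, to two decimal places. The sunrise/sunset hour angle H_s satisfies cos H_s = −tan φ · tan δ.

The sunset hour angle satisfies cos H_s = −tan φ tan δ = -0.0703, giving H_s = 94.03°.
Day length = 2 H_s / 15° h⁻¹ = 188.06° / 15 = 12.537 h.

12.54 hours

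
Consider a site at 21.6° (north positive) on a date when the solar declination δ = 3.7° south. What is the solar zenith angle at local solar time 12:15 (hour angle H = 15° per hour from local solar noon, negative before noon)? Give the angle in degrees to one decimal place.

25.6°

Hour angle H = 15° × (12.25 − 12) = 3.75°.
cos θ_z = sin(21.6°) sin(-3.7°) + cos(21.6°) cos(-3.7°) cos(3.75°) = -0.0238 + 0.9259 = 0.9021.
θ_z = arccos(0.9021) = 25.56°.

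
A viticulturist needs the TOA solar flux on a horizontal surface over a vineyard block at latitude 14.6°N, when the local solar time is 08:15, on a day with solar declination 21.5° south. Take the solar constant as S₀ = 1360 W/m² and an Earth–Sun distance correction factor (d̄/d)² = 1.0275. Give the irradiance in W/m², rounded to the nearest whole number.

570 W/m²

Hour angle H = 15° × (8.25 − 12) = -56.25°.
cos θ_z = sin(14.6°) sin(-21.5°) + cos(14.6°) cos(-21.5°) cos(-56.25°) = -0.0924 + 0.5002 = 0.4078.
Top-of-atmosphere irradiance = S₀ (d̄/d)² cos θ_z = 1360 × 1.0275 × 0.4078 = 569.86 W/m².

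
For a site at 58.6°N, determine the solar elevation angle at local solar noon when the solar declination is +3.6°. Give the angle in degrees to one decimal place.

35.0°

At local solar noon the hour angle is zero, so the elevation is 90° − |φ − δ| = 90° − |58.6° − (3.6°)| = 90° − 55.0° = 35.0°.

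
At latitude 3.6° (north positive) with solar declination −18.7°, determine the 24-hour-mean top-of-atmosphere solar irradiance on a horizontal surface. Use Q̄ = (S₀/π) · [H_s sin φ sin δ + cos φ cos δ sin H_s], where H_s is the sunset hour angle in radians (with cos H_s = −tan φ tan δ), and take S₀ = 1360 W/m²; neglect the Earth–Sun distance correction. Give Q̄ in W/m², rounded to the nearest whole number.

−tan φ tan δ = −(0.0629)(-0.3385) = 0.0213; H_s = arccos(0.0213) = 88.78°. In radians, H_s = 1.5495.
H_s sin φ sin δ = 1.5495 × 0.0628 × -0.3206 = -0.0312.
cos φ cos δ sin H_s = 0.9980 × 0.9472 × 0.9998 = 0.9451.
Q̄ = (1360/π) × (-0.0312 + 0.9451) = 432.90 × 0.9139 = 395.63 W/m².

396 W/m²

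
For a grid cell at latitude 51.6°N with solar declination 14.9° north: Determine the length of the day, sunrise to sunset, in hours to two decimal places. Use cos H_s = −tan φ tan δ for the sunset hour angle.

cos H_s = −tan(51.6°) · tan(14.9°) = -0.3357, so H_s = arccos(-0.3357) = 109.62°.
Day length = 2 H_s / 15° h⁻¹ = 219.24° / 15 = 14.616 h.

14.62 hours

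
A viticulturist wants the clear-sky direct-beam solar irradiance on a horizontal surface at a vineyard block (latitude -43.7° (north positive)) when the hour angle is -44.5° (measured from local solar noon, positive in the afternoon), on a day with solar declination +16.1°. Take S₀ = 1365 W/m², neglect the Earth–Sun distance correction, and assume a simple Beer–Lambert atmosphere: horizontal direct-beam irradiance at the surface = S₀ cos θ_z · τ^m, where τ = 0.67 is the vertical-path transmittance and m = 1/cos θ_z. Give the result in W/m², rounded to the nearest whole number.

111 W/m²

cos θ_z = sin φ sin δ + cos φ cos δ cos H = (-0.6909)(0.2773) + (0.7230)(0.9608)(0.7133) = 0.3039.
Air mass m = 1/cos θ_z = 1/0.3039 = 3.291; τ^m = 0.67^3.291 = 0.2677.
Surface direct beam = 1365 × 0.3039 × 0.2677 = 111.05 W/m².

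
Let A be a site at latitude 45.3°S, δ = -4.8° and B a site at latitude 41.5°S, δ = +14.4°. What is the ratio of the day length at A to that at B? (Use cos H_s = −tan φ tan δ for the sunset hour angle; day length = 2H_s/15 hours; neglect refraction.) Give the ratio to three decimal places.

1.234

A: H_s = arccos(−tan -45.3° · tan -4.8°) = 94.87°, so 2H_s/15 = 12.6493 h.
B: H_s = arccos(−tan -41.5° · tan 14.4°) = 76.87°, so 2H_s/15 = 10.2493 h.
Ratio A/B = 12.6493 / 10.2493 = 1.2342.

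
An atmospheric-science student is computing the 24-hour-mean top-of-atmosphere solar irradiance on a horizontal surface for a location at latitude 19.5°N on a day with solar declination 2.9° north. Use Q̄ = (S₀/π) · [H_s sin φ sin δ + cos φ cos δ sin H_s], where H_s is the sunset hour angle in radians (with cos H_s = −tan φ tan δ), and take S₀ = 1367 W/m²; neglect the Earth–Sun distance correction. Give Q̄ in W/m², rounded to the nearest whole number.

421 W/m²

cos H_s = −tan(19.5°) · tan(2.9°) = -0.0179, so H_s = arccos(-0.0179) = 91.03°. In radians, H_s = 1.5888.
H_s sin φ sin δ = 1.5888 × 0.3338 × 0.0506 = 0.0268.
cos φ cos δ sin H_s = 0.9426 × 0.9987 × 0.9998 = 0.9412.
Q̄ = (1367/π) × (0.0268 + 0.9412) = 435.13 × 0.9680 = 421.21 W/m².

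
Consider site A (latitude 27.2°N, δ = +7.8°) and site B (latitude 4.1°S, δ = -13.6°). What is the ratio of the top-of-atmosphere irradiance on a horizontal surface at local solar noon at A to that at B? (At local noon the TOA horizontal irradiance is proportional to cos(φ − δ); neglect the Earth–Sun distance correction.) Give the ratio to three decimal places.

A: cos θ_z = cos(27.2° − (7.8°)) = 0.9432.
B: cos θ_z = cos(-4.1° − (-13.6°)) = 0.9863.
Ratio A/B = 0.9432 / 0.9863 = 0.9563.

0.956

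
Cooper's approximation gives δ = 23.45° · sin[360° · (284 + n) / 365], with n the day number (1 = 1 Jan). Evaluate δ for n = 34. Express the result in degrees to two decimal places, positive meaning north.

360 × (284 + 34) / 365 = 313.644°; sin(313.644°) = -0.7236.
δ = 23.45 × -0.7236 = -16.968° ≈ -16.97°.

-16.97°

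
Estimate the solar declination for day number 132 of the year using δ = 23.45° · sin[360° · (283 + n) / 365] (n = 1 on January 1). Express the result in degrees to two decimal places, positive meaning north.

+17.78°

360 × (283 + 132) / 365 = 409.315°; sin(409.315°) = 0.7583.
δ = 23.45 × 0.7583 = 17.782° ≈ +17.78°.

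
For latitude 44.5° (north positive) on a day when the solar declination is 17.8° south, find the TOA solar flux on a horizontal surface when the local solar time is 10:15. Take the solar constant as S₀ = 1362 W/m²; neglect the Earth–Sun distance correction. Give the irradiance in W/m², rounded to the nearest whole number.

Hour angle H = 15° × (10.25 − 12) = -26.25°.
cos θ_z = sin(44.5°) sin(-17.8°) + cos(44.5°) cos(-17.8°) cos(-26.25°) = -0.2143 + 0.6091 = 0.3948.
Top-of-atmosphere irradiance = S₀ cos θ_z = 1362 × 0.3948 = 537.72 W/m².

538 W/m²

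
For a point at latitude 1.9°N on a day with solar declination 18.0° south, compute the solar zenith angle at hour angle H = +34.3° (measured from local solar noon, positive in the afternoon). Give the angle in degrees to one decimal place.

cos θ_z = sin φ sin δ + cos φ cos δ cos H = (0.0332)(-0.3090) + (0.9995)(0.9511)(0.8261) = 0.7751.
θ_z = arccos(0.7751) = 39.19°.

39.2°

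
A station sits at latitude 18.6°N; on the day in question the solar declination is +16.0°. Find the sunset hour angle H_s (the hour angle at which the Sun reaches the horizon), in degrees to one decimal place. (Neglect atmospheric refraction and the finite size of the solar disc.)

−tan φ tan δ = −(0.3365)(0.2867) = -0.0965; H_s = arccos(-0.0965) = 95.54°.

95.5°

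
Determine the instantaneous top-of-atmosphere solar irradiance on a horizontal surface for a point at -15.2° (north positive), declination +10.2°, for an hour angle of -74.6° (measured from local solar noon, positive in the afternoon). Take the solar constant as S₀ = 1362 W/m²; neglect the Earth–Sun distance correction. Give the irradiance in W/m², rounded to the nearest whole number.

280 W/m²

With φ = -15.2°, δ = 10.2°, H = -74.60°: sin φ sin δ = -0.0464, cos φ cos δ cos H = 0.2522, so cos θ_z = 0.2058.
Top-of-atmosphere irradiance = S₀ cos θ_z = 1362 × 0.2058 = 280.30 W/m².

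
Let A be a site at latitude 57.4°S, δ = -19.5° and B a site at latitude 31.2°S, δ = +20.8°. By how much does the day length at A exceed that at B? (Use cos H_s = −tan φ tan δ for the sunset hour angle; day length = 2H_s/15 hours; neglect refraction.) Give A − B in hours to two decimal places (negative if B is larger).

A: H_s = arccos(−tan -57.4° · tan -19.5°) = 123.62°, so 2H_s/15 = 16.4827 h.
B: H_s = arccos(−tan -31.2° · tan 20.8°) = 76.70°, so 2H_s/15 = 10.2267 h.
A − B = 16.4827 − 10.2267 = 6.2560 h.

+6.26 h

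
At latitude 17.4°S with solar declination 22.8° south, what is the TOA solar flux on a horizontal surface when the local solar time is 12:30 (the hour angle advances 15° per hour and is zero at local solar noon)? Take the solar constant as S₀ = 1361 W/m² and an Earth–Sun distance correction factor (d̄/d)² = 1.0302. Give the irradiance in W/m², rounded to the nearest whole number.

Hour angle H = 15° × (12.5 − 12) = 7.50°.
cos θ_z = sin(-17.4°) sin(-22.8°) + cos(-17.4°) cos(-22.8°) cos(7.50°) = 0.1159 + 0.8722 = 0.9881.
Top-of-atmosphere irradiance = S₀ (d̄/d)² cos θ_z = 1361 × 1.0302 × 0.9881 = 1385.42 W/m².

1385 W/m²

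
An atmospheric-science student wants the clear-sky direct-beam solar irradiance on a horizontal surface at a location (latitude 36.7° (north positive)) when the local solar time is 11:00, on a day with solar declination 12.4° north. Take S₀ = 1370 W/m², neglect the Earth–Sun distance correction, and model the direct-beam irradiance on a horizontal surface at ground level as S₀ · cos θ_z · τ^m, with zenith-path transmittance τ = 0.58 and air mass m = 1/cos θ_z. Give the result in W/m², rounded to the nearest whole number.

655 W/m²

Hour angle H = 15° × (11 − 12) = -15.00°.
With φ = 36.7°, δ = 12.4°, H = -15.00°: sin φ sin δ = 0.1283, cos φ cos δ cos H = 0.7564, so cos θ_z = 0.8847.
Air mass m = 1/cos θ_z = 1/0.8847 = 1.130; τ^m = 0.58^1.130 = 0.5403.
Surface direct beam = 1370 × 0.8847 × 0.5403 = 654.86 W/m².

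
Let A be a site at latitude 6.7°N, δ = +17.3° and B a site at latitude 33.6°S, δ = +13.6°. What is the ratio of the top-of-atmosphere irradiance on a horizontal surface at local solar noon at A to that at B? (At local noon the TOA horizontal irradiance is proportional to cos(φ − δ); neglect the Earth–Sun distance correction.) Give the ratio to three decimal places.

A: cos θ_z = cos(6.7° − (17.3°)) = 0.9829.
B: cos θ_z = cos(-33.6° − (13.6°)) = 0.6794.
Ratio A/B = 0.9829 / 0.6794 = 1.4467.

1.447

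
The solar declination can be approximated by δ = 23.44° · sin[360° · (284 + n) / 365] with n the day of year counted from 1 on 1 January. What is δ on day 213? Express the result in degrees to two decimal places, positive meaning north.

+17.91°

360 × (284 + 213) / 365 = 490.192°; sin(490.192°) = 0.7639.
δ = 23.44 × 0.7639 = 17.906° ≈ +17.91°.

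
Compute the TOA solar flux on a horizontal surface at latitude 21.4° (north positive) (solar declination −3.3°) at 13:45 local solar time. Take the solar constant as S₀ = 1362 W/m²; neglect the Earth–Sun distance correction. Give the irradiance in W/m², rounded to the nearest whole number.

1107 W/m²

Hour angle H = 15° × (13.75 − 12) = 26.25°.
cos θ_z = sin φ sin δ + cos φ cos δ cos H = (0.3649)(-0.0576) + (0.9311)(0.9983)(0.8969) = 0.8127.
Top-of-atmosphere irradiance = S₀ cos θ_z = 1362 × 0.8127 = 1106.90 W/m².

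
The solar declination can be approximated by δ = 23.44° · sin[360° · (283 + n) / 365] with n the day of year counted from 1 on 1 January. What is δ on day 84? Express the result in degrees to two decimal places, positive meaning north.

360 × (283 + 84) / 365 = 361.973°; sin(361.973°) = 0.0344.
δ = 23.44 × 0.0344 = 0.806° ≈ +0.81°.

+0.81°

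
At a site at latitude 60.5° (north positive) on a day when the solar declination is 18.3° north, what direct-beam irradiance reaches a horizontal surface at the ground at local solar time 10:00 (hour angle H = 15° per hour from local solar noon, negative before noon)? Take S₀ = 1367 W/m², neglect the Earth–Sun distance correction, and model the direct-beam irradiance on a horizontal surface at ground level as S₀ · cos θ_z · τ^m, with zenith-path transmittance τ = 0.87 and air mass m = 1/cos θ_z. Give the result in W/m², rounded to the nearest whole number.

755 W/m²

Hour angle H = 15° × (10 − 12) = -30.00°.
With φ = 60.5°, δ = 18.3°, H = -30.00°: sin φ sin δ = 0.2733, cos φ cos δ cos H = 0.4049, so cos θ_z = 0.6782.
Air mass m = 1/cos θ_z = 1/0.6782 = 1.474; τ^m = 0.87^1.474 = 0.8144.
Surface direct beam = 1367 × 0.6782 × 0.8144 = 755.03 W/m².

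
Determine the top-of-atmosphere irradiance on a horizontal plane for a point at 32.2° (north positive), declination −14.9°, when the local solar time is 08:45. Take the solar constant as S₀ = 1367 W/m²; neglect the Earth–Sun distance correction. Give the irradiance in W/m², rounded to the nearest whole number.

Hour angle H = 15° × (8.75 − 12) = -48.75°.
With φ = 32.2°, δ = -14.9°, H = -48.75°: sin φ sin δ = -0.1370, cos φ cos δ cos H = 0.5392, so cos θ_z = 0.4022.
Top-of-atmosphere irradiance = S₀ cos θ_z = 1367 × 0.4022 = 549.81 W/m².

550 W/m²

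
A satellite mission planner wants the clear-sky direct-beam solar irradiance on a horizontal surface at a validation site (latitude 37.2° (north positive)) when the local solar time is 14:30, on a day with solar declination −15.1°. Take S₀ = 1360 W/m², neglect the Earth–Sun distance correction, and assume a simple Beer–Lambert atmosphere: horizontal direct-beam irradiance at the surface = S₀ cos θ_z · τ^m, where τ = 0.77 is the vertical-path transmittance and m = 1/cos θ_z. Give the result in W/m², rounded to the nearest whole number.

346 W/m²

Hour angle H = 15° × (14.5 − 12) = 37.50°.
With φ = 37.2°, δ = -15.1°, H = 37.50°: sin φ sin δ = -0.1575, cos φ cos δ cos H = 0.6101, so cos θ_z = 0.4526.
Air mass m = 1/cos θ_z = 1/0.4526 = 2.209; τ^m = 0.77^2.209 = 0.5614.
Surface direct beam = 1360 × 0.4526 × 0.5614 = 345.56 W/m².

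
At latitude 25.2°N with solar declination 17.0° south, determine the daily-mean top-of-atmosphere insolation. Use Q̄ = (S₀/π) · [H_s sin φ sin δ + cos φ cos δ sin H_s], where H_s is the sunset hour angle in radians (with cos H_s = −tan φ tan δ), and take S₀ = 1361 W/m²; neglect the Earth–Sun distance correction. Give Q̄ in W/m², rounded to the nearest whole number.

294 W/m²

cos H_s = −tan(25.2°) · tan(-17.0°) = 0.1439, so H_s = arccos(0.1439) = 81.73°. In radians, H_s = 1.4265.
H_s sin φ sin δ = 1.4265 × 0.4258 × -0.2924 = -0.1776.
cos φ cos δ sin H_s = 0.9048 × 0.9563 × 0.9896 = 0.8563.
Q̄ = (1361/π) × (-0.1776 + 0.8563) = 433.22 × 0.6787 = 294.03 W/m².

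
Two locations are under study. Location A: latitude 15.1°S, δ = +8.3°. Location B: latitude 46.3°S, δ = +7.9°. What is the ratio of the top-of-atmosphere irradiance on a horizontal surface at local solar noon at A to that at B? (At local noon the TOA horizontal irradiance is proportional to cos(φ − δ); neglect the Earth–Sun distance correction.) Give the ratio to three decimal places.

1.569

A: cos θ_z = cos(-15.1° − (8.3°)) = 0.9178.
B: cos θ_z = cos(-46.3° − (7.9°)) = 0.5850.
Ratio A/B = 0.9178 / 0.5850 = 1.5689.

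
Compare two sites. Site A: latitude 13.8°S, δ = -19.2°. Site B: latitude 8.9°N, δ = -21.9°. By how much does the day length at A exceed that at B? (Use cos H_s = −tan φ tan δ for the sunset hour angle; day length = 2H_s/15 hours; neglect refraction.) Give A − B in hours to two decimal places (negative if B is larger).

A: H_s = arccos(−tan -13.8° · tan -19.2°) = 94.91°, so 2H_s/15 = 12.6547 h.
B: H_s = arccos(−tan 8.9° · tan -21.9°) = 86.39°, so 2H_s/15 = 11.5187 h.
A − B = 12.6547 − 11.5187 = 1.1360 h.

+1.14 h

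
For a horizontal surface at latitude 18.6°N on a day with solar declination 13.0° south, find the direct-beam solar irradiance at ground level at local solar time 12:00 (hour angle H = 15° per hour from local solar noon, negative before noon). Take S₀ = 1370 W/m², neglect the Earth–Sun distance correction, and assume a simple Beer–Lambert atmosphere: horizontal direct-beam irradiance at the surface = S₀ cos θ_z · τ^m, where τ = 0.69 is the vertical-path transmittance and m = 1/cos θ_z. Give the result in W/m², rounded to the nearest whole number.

Hour angle H = 15° × (12 − 12) = 0.00°.
cos θ_z = sin(18.6°) sin(-13.0°) + cos(18.6°) cos(-13.0°) cos(0.00°) = -0.0718 + 0.9235 = 0.8517.
Air mass m = 1/cos θ_z = 1/0.8517 = 1.174; τ^m = 0.69^1.174 = 0.6469.
Surface direct beam = 1370 × 0.8517 × 0.6469 = 754.82 W/m².

755 W/m²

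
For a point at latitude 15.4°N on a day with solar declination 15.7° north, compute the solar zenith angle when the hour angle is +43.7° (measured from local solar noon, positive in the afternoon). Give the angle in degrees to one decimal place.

cos θ_z = sin(15.4°) sin(15.7°) + cos(15.4°) cos(15.7°) cos(43.70°) = 0.0719 + 0.6710 = 0.7429.
θ_z = arccos(0.7429) = 42.02°.

42.0°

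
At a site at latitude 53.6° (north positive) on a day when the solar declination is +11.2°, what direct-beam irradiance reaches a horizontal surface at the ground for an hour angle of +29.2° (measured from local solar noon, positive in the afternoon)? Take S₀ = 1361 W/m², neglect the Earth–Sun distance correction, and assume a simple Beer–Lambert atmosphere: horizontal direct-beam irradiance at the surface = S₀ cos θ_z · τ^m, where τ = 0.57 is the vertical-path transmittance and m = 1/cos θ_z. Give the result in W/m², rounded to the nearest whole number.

cos θ_z = sin φ sin δ + cos φ cos δ cos H = (0.8049)(0.1942) + (0.5934)(0.9810)(0.8729) = 0.6644.
Air mass m = 1/cos θ_z = 1/0.6644 = 1.505; τ^m = 0.57^1.505 = 0.4291.
Surface direct beam = 1361 × 0.6644 × 0.4291 = 388.01 W/m².

388 W/m²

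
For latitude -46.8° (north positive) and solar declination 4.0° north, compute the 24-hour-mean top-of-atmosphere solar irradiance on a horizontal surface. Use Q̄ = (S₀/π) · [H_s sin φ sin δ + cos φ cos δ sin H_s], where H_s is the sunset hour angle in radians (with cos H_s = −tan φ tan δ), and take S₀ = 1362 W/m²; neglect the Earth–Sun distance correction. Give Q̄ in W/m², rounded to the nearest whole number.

262 W/m²

The sunset hour angle satisfies cos H_s = −tan φ tan δ = 0.0745, giving H_s = 85.73°. In radians, H_s = 1.4963.
H_s sin φ sin δ = 1.4963 × -0.7290 × 0.0698 = -0.0761.
cos φ cos δ sin H_s = 0.6845 × 0.9976 × 0.9972 = 0.6809.
Q̄ = (1362/π) × (-0.0761 + 0.6809) = 433.54 × 0.6048 = 262.20 W/m².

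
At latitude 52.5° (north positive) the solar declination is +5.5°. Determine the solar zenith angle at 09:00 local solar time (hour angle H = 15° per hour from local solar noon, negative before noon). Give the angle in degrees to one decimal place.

Hour angle H = 15° × (9 − 12) = -45.00°.
With φ = 52.5°, δ = 5.5°, H = -45.00°: sin φ sin δ = 0.0760, cos φ cos δ cos H = 0.4285, so cos θ_z = 0.5045.
θ_z = arccos(0.5045) = 59.70°.

59.7°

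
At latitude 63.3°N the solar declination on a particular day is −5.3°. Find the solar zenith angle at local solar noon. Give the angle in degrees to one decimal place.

68.6°

At local solar noon the hour angle is zero, so the zenith angle is |φ − δ| = |63.3° − (-5.3°)| = 68.6°.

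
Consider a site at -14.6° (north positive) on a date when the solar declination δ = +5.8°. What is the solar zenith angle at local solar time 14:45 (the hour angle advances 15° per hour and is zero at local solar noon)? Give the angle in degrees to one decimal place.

45.7°

Hour angle H = 15° × (14.75 − 12) = 41.25°.
cos θ_z = sin φ sin δ + cos φ cos δ cos H = (-0.2521)(0.1011) + (0.9677)(0.9949)(0.7518) = 0.6983.
θ_z = arccos(0.6983) = 45.71°.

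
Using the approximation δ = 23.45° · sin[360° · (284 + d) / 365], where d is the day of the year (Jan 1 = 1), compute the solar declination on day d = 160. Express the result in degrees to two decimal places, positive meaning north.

360 × (284 + 160) / 365 = 437.918°; sin(437.918°) = 0.9778.
δ = 23.45 × 0.9778 = 22.929° ≈ +22.93°.

+22.93°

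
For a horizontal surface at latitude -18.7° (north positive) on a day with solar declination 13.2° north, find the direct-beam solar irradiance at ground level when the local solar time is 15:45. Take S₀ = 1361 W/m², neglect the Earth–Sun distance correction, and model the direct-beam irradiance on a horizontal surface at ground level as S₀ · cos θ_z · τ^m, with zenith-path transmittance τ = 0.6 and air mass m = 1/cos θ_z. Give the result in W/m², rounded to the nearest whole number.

Hour angle H = 15° × (15.75 − 12) = 56.25°.
cos θ_z = sin φ sin δ + cos φ cos δ cos H = (-0.3206)(0.2284) + (0.9472)(0.9736)(0.5556) = 0.4391.
Air mass m = 1/cos θ_z = 1/0.4391 = 2.277; τ^m = 0.6^2.277 = 0.3125.
Surface direct beam = 1361 × 0.4391 × 0.3125 = 186.75 W/m².

187 W/m²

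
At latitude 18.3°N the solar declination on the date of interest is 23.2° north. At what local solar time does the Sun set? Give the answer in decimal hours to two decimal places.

The sunset hour angle satisfies cos H_s = −tan φ tan δ = -0.1417, giving H_s = 98.15°.
Sunset is at 12 + H_s/15 = 12 + 6.543 = 18.543 h local solar time.

18.54 h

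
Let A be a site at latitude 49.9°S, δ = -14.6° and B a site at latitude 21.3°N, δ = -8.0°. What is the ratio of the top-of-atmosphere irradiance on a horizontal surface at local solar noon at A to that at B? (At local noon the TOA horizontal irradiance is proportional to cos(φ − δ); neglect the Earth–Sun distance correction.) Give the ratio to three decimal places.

A: cos θ_z = cos(-49.9° − (-14.6°)) = 0.8161.
B: cos θ_z = cos(21.3° − (-8.0°)) = 0.8721.
Ratio A/B = 0.8161 / 0.8721 = 0.9358.

0.936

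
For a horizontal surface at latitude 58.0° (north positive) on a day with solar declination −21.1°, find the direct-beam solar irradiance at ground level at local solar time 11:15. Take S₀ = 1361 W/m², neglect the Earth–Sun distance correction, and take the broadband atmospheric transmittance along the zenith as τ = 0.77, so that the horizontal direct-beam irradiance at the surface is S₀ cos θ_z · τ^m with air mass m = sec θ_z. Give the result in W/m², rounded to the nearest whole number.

57 W/m²

Hour angle H = 15° × (11.25 − 12) = -11.25°.
With φ = 58.0°, δ = -21.1°, H = -11.25°: sin φ sin δ = -0.3053, cos φ cos δ cos H = 0.4849, so cos θ_z = 0.1796.
Air mass m = 1/cos θ_z = 1/0.1796 = 5.568; τ^m = 0.77^5.568 = 0.2333.
Surface direct beam = 1361 × 0.1796 × 0.2333 = 57.03 W/m².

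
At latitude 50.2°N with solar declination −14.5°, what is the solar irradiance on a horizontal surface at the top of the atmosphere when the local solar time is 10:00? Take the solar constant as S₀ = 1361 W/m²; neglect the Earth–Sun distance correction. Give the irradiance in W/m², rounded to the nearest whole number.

469 W/m²

Hour angle H = 15° × (10 − 12) = -30.00°.
cos θ_z = sin φ sin δ + cos φ cos δ cos H = (0.7683)(-0.2504) + (0.6401)(0.9681)(0.8660) = 0.3443.
Top-of-atmosphere irradiance = S₀ cos θ_z = 1361 × 0.3443 = 468.59 W/m².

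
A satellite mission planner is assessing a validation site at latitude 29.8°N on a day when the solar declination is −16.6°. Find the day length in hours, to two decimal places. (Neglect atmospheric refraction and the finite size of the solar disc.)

−tan φ tan δ = −(0.5727)(-0.2981) = 0.1707; H_s = arccos(0.1707) = 80.17°.
Day length = 2 H_s / 15° h⁻¹ = 160.34° / 15 = 10.689 h.

10.69 hours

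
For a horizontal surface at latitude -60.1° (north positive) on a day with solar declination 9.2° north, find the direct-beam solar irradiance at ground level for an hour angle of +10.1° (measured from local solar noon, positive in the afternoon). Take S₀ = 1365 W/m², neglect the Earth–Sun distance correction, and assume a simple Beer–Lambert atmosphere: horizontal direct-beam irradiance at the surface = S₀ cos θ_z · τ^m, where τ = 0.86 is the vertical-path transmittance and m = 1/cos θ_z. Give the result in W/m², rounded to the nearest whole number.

305 W/m²

cos θ_z = sin(-60.1°) sin(9.2°) + cos(-60.1°) cos(9.2°) cos(10.10°) = -0.1386 + 0.4844 = 0.3458.
Air mass m = 1/cos θ_z = 1/0.3458 = 2.892; τ^m = 0.86^2.892 = 0.6465.
Surface direct beam = 1365 × 0.3458 × 0.6465 = 305.16 W/m².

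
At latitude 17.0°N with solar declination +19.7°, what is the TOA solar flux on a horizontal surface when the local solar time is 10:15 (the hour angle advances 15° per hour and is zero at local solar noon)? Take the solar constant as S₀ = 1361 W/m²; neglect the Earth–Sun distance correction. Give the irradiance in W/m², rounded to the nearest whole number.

1233 W/m²

Hour angle H = 15° × (10.25 − 12) = -26.25°.
With φ = 17.0°, δ = 19.7°, H = -26.25°: sin φ sin δ = 0.0986, cos φ cos δ cos H = 0.8075, so cos θ_z = 0.9061.
Top-of-atmosphere irradiance = S₀ cos θ_z = 1361 × 0.9061 = 1233.20 W/m².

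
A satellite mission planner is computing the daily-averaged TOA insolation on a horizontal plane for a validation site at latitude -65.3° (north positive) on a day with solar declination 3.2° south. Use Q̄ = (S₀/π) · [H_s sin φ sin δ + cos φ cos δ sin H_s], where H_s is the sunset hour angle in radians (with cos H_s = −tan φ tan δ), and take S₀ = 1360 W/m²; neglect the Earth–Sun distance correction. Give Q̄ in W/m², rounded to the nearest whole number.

−tan φ tan δ = −(-2.1742)(-0.0559) = -0.1215; H_s = arccos(-0.1215) = 96.98°. In radians, H_s = 1.6926.
H_s sin φ sin δ = 1.6926 × -0.9085 × -0.0558 = 0.0858.
cos φ cos δ sin H_s = 0.4179 × 0.9984 × 0.9926 = 0.4141.
Q̄ = (1360/π) × (0.0858 + 0.4141) = 432.90 × 0.4999 = 216.41 W/m².

216 W/m²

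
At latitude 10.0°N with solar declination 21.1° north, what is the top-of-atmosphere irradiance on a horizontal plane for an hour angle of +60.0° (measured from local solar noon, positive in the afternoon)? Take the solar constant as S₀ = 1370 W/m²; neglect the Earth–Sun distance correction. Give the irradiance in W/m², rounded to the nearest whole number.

With φ = 10.0°, δ = 21.1°, H = 60.00°: sin φ sin δ = 0.0625, cos φ cos δ cos H = 0.4594, so cos θ_z = 0.5219.
Top-of-atmosphere irradiance = S₀ cos θ_z = 1370 × 0.5219 = 715.00 W/m².

715 W/m²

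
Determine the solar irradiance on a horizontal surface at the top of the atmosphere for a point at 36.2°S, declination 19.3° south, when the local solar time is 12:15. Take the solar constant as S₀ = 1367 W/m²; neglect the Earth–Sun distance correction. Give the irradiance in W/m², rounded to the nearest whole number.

1306 W/m²

Hour angle H = 15° × (12.25 − 12) = 3.75°.
With φ = -36.2°, δ = -19.3°, H = 3.75°: sin φ sin δ = 0.1952, cos φ cos δ cos H = 0.7600, so cos θ_z = 0.9552.
Top-of-atmosphere irradiance = S₀ cos θ_z = 1367 × 0.9552 = 1305.76 W/m².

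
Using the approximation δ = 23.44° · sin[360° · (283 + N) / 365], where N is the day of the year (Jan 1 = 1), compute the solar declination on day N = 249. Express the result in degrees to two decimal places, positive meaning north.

360 × (283 + 249) / 365 = 524.712°; sin(524.712°) = 0.2637.
δ = 23.44 × 0.2637 = 6.181° ≈ +6.18°.

+6.18°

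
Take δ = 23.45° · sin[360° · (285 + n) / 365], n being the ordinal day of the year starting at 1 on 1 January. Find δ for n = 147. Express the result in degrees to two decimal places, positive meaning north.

+21.44°

360 × (285 + 147) / 365 = 426.082°; sin(426.082°) = 0.9141.
δ = 23.45 × 0.9141 = 21.436° ≈ +21.44°.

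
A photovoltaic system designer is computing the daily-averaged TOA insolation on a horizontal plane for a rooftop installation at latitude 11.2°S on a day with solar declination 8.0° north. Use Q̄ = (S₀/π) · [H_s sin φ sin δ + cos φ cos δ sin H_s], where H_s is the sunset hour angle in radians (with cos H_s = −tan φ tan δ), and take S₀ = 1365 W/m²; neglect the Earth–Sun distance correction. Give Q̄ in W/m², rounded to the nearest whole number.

cos H_s = −tan(-11.2°) · tan(8.0°) = 0.0278, so H_s = arccos(0.0278) = 88.41°. In radians, H_s = 1.5430.
H_s sin φ sin δ = 1.5430 × -0.1942 × 0.1392 = -0.0417.
cos φ cos δ sin H_s = 0.9810 × 0.9903 × 0.9996 = 0.9711.
Q̄ = (1365/π) × (-0.0417 + 0.9711) = 434.49 × 0.9294 = 403.82 W/m².

404 W/m²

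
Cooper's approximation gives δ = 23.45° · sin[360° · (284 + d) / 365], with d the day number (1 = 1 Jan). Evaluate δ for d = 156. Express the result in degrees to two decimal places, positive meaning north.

+22.54°

360 × (284 + 156) / 365 = 433.973°; sin(433.973°) = 0.9611.
δ = 23.45 × 0.9611 = 22.538° ≈ +22.54°.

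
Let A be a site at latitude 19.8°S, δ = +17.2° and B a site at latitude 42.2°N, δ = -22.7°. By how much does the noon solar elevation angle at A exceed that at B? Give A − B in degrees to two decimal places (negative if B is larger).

+27.90°

A: 90° − |-19.8 − (17.2)| = 53.00°.
B: 90° − |42.2 − (-22.7)| = 25.10°.
A − B = 53.00 − 25.10 = 27.90°.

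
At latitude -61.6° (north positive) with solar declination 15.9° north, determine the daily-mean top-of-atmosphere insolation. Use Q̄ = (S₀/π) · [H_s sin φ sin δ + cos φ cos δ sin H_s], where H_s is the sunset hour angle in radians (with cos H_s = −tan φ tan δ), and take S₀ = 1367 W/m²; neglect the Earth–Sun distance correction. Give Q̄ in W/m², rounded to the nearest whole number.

63 W/m²

The sunset hour angle satisfies cos H_s = −tan φ tan δ = 0.5268, giving H_s = 58.21°. In radians, H_s = 1.0160.
H_s sin φ sin δ = 1.0160 × -0.8796 × 0.2740 = -0.2449.
cos φ cos δ sin H_s = 0.4756 × 0.9617 × 0.8500 = 0.3888.
Q̄ = (1367/π) × (-0.2449 + 0.3888) = 435.13 × 0.1439 = 62.62 W/m².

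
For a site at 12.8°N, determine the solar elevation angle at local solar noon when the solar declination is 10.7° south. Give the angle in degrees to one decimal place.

At local solar noon the hour angle is zero, so the elevation is 90° − |φ − δ| = 90° − |12.8° − (-10.7°)| = 90° − 23.5° = 66.5°.

66.5°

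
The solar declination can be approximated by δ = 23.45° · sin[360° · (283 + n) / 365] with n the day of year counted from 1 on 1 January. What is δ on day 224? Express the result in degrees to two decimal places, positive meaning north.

+15.06°

360 × (283 + 224) / 365 = 500.055°; sin(500.055°) = 0.6421.
δ = 23.45 × 0.6421 = 15.057° ≈ +15.06°.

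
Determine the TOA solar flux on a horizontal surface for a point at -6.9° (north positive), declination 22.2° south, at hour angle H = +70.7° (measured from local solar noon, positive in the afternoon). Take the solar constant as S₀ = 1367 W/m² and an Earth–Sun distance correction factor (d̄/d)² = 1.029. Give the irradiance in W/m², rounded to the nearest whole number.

491 W/m²

cos θ_z = sin φ sin δ + cos φ cos δ cos H = (-0.1201)(-0.3778) + (0.9928)(0.9259)(0.3305) = 0.3492.
Top-of-atmosphere irradiance = S₀ (d̄/d)² cos θ_z = 1367 × 1.029 × 0.3492 = 491.20 W/m².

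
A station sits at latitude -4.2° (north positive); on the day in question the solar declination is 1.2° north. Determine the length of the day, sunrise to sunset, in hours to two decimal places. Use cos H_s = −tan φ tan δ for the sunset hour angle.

11.99 hours

The sunset hour angle satisfies cos H_s = −tan φ tan δ = 0.0015, giving H_s = 89.91°.
Day length = 2 H_s / 15° h⁻¹ = 179.82° / 15 = 11.988 h.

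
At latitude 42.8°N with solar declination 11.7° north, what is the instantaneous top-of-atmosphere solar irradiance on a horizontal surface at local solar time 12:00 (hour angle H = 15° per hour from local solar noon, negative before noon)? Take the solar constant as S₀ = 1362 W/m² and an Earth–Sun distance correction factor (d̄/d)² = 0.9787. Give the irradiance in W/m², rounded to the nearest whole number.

1141 W/m²

Hour angle H = 15° × (12 − 12) = 0.00°.
With φ = 42.8°, δ = 11.7°, H = 0.00°: sin φ sin δ = 0.1378, cos φ cos δ cos H = 0.7185, so cos θ_z = 0.8563.
Top-of-atmosphere irradiance = S₀ (d̄/d)² cos θ_z = 1362 × 0.9787 × 0.8563 = 1141.44 W/m².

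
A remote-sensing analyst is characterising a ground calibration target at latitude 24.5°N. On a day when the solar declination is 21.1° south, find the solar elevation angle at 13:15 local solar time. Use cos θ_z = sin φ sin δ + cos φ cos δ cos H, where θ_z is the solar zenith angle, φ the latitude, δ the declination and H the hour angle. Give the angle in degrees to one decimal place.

Hour angle H = 15° × (13.25 − 12) = 18.75°.
With φ = 24.5°, δ = -21.1°, H = 18.75°: sin φ sin δ = -0.1493, cos φ cos δ cos H = 0.8039, so cos θ_z = 0.6546.
θ_z = arccos(0.6546) = 49.11°, so the elevation is 90° − 49.11° = 40.89°.

40.9°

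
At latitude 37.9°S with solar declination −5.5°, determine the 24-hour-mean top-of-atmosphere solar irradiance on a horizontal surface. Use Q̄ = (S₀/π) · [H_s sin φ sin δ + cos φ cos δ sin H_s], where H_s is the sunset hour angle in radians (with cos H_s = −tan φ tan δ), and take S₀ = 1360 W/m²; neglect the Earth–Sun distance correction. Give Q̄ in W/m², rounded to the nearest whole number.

381 W/m²

The sunset hour angle satisfies cos H_s = −tan φ tan δ = -0.0750, giving H_s = 94.30°. In radians, H_s = 1.6458.
H_s sin φ sin δ = 1.6458 × -0.6143 × -0.0958 = 0.0969.
cos φ cos δ sin H_s = 0.7891 × 0.9954 × 0.9972 = 0.7833.
Q̄ = (1360/π) × (0.0969 + 0.7833) = 432.90 × 0.8802 = 381.04 W/m².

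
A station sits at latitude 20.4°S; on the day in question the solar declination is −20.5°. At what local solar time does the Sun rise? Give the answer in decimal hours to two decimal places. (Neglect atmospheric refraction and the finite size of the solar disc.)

cos H_s = −tan(-20.4°) · tan(-20.5°) = -0.1390, so H_s = arccos(-0.1390) = 97.99°.
Sunrise is at 12 − H_s/15 = 12 − 6.533 = 5.467 h local solar time.

5.47 h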